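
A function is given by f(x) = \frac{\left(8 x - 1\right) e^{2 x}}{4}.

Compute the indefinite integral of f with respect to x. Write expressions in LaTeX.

F(x) = \frac{\left(8 x - 5\right) e^{2 x}}{8} + C

f has the shape u'v + uv' for u = x - \frac{5}{8} and v = e^{2 x} — it is the derivative of the product u*v.
Check: d/dx[\frac{\left(8 x - 5\right) e^{2 x}}{8}] = 2 x e^{2 x} - \frac{e^{2 x}}{4}, which equals f(x).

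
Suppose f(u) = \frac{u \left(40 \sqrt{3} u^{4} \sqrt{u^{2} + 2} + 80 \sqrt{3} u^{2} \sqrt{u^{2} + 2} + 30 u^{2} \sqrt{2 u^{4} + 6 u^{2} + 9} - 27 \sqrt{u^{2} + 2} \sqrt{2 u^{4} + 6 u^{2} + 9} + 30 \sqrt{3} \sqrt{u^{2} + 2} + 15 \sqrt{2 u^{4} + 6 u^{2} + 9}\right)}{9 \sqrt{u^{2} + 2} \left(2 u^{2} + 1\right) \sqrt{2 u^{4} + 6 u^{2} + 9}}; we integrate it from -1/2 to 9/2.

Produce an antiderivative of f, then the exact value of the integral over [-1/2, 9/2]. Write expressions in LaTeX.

Antiderivative: F(u) = \frac{5 \sqrt{u^{2} + 2}}{3} + \frac{5 \sqrt{\frac{2 u^{4}}{3} + 2 u^{2} + 3}}{3} - \frac{3 \log{\left(4 u^{2} + 2 \right)}}{4}; value = - \frac{3 \log{\left(83 \right)}}{4} - \frac{5 \sqrt{510}}{36} - \frac{5}{2} + \frac{3 \log{\left(3 \right)}}{4} + \frac{5 \sqrt{89}}{6} + \frac{65 \sqrt{30}}{12}

Whatever form F(u) takes, F'(u) = f(u) is non-negotiable.
F(u) = \frac{5 \sqrt{u^{2} + 2}}{3} + \frac{5 \sqrt{\frac{2 u^{4}}{3} + 2 u^{2} + 3}}{3} - \frac{3 \log{\left(4 u^{2} + 2 \right)}}{4} is an antiderivative of f.
Check: d/du[\frac{5 \sqrt{u^{2} + 2}}{3} + \frac{5 \sqrt{\frac{2 u^{4}}{3} + 2 u^{2} + 3}}{3} - \frac{3 \log{\left(4 u^{2} + 2 \right)}}{4}] = \frac{40 \sqrt{3} u^{5} \sqrt{u^{2} + 2} + 80 \sqrt{3} u^{3} \sqrt{u^{2} + 2} + 30 u^{3} \sqrt{2 u^{4} + 6 u^{2} + 9} - 27 u \sqrt{u^{2} + 2} \sqrt{2 u^{4} + 6 u^{2} + 9} + 30 \sqrt{3} u \sqrt{u^{2} + 2} + 15 u \sqrt{2 u^{4} + 6 u^{2} + 9}}{18 u^{2} \sqrt{u^{2} + 2} \sqrt{2 u^{4} + 6 u^{2} + 9} + 9 \sqrt{u^{2} + 2} \sqrt{2 u^{4} + 6 u^{2} + 9}}, which equals f(u).
F(9/2) = - \frac{3 \log{\left(83 \right)}}{4} + \frac{5 \sqrt{89}}{6} + \frac{65 \sqrt{30}}{12}; F(-1/2) = - \frac{3 \log{\left(3 \right)}}{4} + \frac{5}{2} + \frac{5 \sqrt{510}}{36}.
Integral = F(9/2) - F(-1/2) = - \frac{3 \log{\left(83 \right)}}{4} - \frac{5 \sqrt{510}}{36} - \frac{5}{2} + \frac{3 \log{\left(3 \right)}}{4} + \frac{5 \sqrt{89}}{6} + \frac{65 \sqrt{30}}{12}.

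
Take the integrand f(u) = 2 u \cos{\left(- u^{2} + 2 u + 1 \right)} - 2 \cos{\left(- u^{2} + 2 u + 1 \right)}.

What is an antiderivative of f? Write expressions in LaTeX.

The substitution w = - u^{2} + 2 u + 1 works: f is exactly (dF/dw)*(dw/du) for that inner function.
Check: d/du[- \sin{\left(- u^{2} + 2 u + 1 \right)}] = 2 u \cos{\left(- u^{2} + 2 u + 1 \right)} - 2 \cos{\left(- u^{2} + 2 u + 1 \right)} = f(u).

An antiderivative is F(u) = - \sin{\left(- u^{2} + 2 u + 1 \right)}.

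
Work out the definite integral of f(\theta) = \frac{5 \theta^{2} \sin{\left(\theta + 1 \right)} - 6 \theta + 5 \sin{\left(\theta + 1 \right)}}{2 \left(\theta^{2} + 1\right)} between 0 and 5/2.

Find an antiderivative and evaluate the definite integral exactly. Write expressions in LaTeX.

Antiderivative: F(\theta) = \frac{- 3 \log{\left(4 \theta^{2} + 4 \right)} - 5 \cos{\left(\theta + 1 \right)}}{2}; value = - \frac{3 \log{\left(29 \right)}}{2} + \frac{5 \cos{\left(1 \right)}}{2} + \frac{3 \log{\left(4 \right)}}{2} - \frac{5 \cos{\left(\frac{7}{2} \right)}}{2}

Whatever form F(\theta) takes, F'(\theta) = f(\theta) is non-negotiable.
F(\theta) = \frac{- 3 \log{\left(4 \theta^{2} + 4 \right)} - 5 \cos{\left(\theta + 1 \right)}}{2} is an antiderivative of f.
Check: d/d\theta[\frac{- 3 \log{\left(4 \theta^{2} + 4 \right)} - 5 \cos{\left(\theta + 1 \right)}}{2}] = \frac{5 \theta^{2} \sin{\left(\theta + 1 \right)} - 6 \theta + 5 \sin{\left(\theta + 1 \right)}}{2 \theta^{2} + 2}, which equals f(\theta).
F(5/2) = - \frac{3 \log{\left(29 \right)}}{2} - \frac{5 \cos{\left(\frac{7}{2} \right)}}{2}; F(0) = - \frac{3 \log{\left(4 \right)}}{2} - \frac{5 \cos{\left(1 \right)}}{2}.
Integral = F(5/2) - F(0) = - \frac{3 \log{\left(29 \right)}}{2} + \frac{5 \cos{\left(1 \right)}}{2} + \frac{3 \log{\left(4 \right)}}{2} - \frac{5 \cos{\left(\frac{7}{2} \right)}}{2}.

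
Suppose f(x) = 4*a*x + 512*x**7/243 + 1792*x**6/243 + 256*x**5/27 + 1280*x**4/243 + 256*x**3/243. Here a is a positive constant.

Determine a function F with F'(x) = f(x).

Integrate term by term and add the pieces.
Check: d/dx[2*a*x**2 + 4*(-2*x**2/3 - 2*x/3)**4/3] = 4*a*x + 512*x**7/243 + 1792*x**6/243 + 256*x**5/27 + 1280*x**4/243 + 256*x**3/243 = f(x).

An antiderivative is F(x) = 2*a*x**2 + 4*(-2*x**2/3 - 2*x/3)**4/3.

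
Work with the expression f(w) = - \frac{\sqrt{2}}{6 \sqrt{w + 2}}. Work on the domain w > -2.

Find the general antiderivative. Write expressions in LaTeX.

Recover f(w) by differentiating a candidate F(w); any mismatch rules it out.
Check: d/dw[- \frac{\sqrt{2} \sqrt{w + 2}}{3}] = - \frac{\sqrt{2}}{6 \sqrt{w + 2}} = f(w).

F(w) = - \frac{\sqrt{2} \sqrt{w + 2}}{3} + C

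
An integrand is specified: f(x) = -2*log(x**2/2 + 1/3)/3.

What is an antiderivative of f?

An antiderivative is F(x) = -2*(3*x*log(x**2/2 + 1/3) - 6*x + 2*sqrt(6)*atan(sqrt(6)*x/2))/9.

Whatever form F(x) takes, F'(x) = f(x) is non-negotiable.
Check: d/dx[-2*(3*x*log(x**2/2 + 1/3) - 6*x + 2*sqrt(6)*atan(sqrt(6)*x/2))/9] = -2*log(3*x**2 + 2)/3 + 2*log(6)/3, which equals f(x).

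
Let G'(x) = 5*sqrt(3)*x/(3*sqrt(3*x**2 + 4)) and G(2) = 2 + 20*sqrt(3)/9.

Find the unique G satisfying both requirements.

G(x) = 5*sqrt(x**2 + 4/3)/3 + 2

G'(x) matches the chain-rule pattern g'(h)*h' with inner function h(x) = x**2 + 4/3; substituting u = h(x) collapses the integral.
A general antiderivative is 5*sqrt(x**2 + 4/3)/3 + C.
The condition gives C = 2 + 20*sqrt(3)/9 - (20*sqrt(3)/9) = 2.
So G(x) = 5*sqrt(x**2 + 4/3)/3 + 2.
Check: d/dx[5*sqrt(x**2 + 4/3)/3 + 2] = 5*sqrt(3)*x/(3*sqrt(3*x**2 + 4)) = G'(x).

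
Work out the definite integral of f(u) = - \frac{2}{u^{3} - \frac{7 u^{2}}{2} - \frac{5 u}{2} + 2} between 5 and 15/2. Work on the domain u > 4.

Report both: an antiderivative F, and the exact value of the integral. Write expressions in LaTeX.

Antiderivative: F(u) = - \frac{4 \log{\left(u - 4 \right)}}{35} + \frac{8 \log{\left(u - \frac{1}{2} \right)}}{21} - \frac{4 \log{\left(u + 1 \right)}}{15}; value = - \frac{8 \log{\left(\frac{9}{2} \right)}}{21} - \frac{4 \log{\left(\frac{17}{2} \right)}}{15} - \frac{4 \log{\left(\frac{7}{2} \right)}}{35} + \frac{4 \log{\left(6 \right)}}{15} + \frac{8 \log{\left(7 \right)}}{21}

Factor the denominator (\left(u - 4\right) \left(u + 1\right) \left(2 u - 1\right)) and decompose: f = \frac{16}{21 \left(2 u - 1\right)} - \frac{4}{15 \left(u + 1\right)} - \frac{4}{35 \left(u - 4\right)}; each piece integrates to a log, atan, or power term.
F(u) = - \frac{4 \log{\left(u - 4 \right)}}{35} + \frac{8 \log{\left(u - \frac{1}{2} \right)}}{21} - \frac{4 \log{\left(u + 1 \right)}}{15} is an antiderivative of f.
Check: d/du[- \frac{4 \log{\left(u - 4 \right)}}{35} + \frac{8 \log{\left(u - \frac{1}{2} \right)}}{21} - \frac{4 \log{\left(u + 1 \right)}}{15}] = - \frac{4}{2 u^{3} - 7 u^{2} - 5 u + 4}, which equals f(u).
F(15/2) = - \frac{4 \log{\left(\frac{17}{2} \right)}}{15} - \frac{4 \log{\left(\frac{7}{2} \right)}}{35} + \frac{8 \log{\left(7 \right)}}{21}; F(5) = - \frac{4 \log{\left(6 \right)}}{15} + \frac{8 \log{\left(\frac{9}{2} \right)}}{21}.
Integral = F(15/2) - F(5) = - \frac{8 \log{\left(\frac{9}{2} \right)}}{21} - \frac{4 \log{\left(\frac{17}{2} \right)}}{15} - \frac{4 \log{\left(\frac{7}{2} \right)}}{35} + \frac{4 \log{\left(6 \right)}}{15} + \frac{8 \log{\left(7 \right)}}{21}.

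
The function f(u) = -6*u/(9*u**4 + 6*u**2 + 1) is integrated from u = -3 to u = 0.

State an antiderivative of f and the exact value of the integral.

f matches the chain-rule pattern g'(h)*h' with inner function h(u) = 3*u**2/2 + 1/2; substituting w = h(u) collapses the integral.
F(u) = 1/(3*u**2 + 1) is an antiderivative of f.
Check: d/du[1/(3*u**2 + 1)] = -6*u/(9*u**4 + 6*u**2 + 1) = f(u).
F(0) = 1; F(-3) = 1/28.
Integral = F(0) - F(-3) = 27/28.

Antiderivative: F(u) = 1/(3*u**2 + 1); value = 27/28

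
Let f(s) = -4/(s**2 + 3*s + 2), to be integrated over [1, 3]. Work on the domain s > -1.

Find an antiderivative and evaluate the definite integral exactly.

Antiderivative: F(s) = -4*log(s + 1) + 4*log(s + 2); value = -4*log(4) - 4*log(3) + 4*log(2) + 4*log(5)

The denominator factors as (s + 1)*(s + 2); partial fractions split f into directly integrable pieces: 4/(s + 2) - 4/(s + 1).
F(s) = -4*log(s + 1) + 4*log(s + 2) is an antiderivative of f.
Check: d/ds[-4*log(s + 1) + 4*log(s + 2)] = -4/(s**2 + 3*s + 2) = f(s).
F(3) = -4*log(4) + 4*log(5); F(1) = -4*log(2) + 4*log(3).
Integral = F(3) - F(1) = -4*log(4) - 4*log(3) + 4*log(2) + 4*log(5).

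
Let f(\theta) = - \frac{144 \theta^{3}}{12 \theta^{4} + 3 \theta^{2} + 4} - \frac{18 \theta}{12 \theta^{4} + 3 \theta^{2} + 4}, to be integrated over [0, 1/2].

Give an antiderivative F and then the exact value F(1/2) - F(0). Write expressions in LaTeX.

Antiderivative: F(\theta) = - 3 \log{\left(2 \theta^{4} + \frac{\theta^{2}}{2} + \frac{2}{3} \right)}; value = 3 \log{\left(\frac{2}{3} \right)} - 3 \log{\left(\frac{11}{12} \right)}

f matches the chain-rule pattern g'(h)*h' with inner function h(\theta) = 2 \theta^{4} + \frac{\theta^{2}}{2} + \frac{2}{3}; substituting u = h(\theta) collapses the integral.
F(\theta) = - 3 \log{\left(2 \theta^{4} + \frac{\theta^{2}}{2} + \frac{2}{3} \right)} is an antiderivative of f.
Check: d/d\theta[- 3 \log{\left(2 \theta^{4} + \frac{\theta^{2}}{2} + \frac{2}{3} \right)}] = \frac{- 144 \theta^{3} - 18 \theta}{12 \theta^{4} + 3 \theta^{2} + 4}, which equals f(\theta).
F(1/2) = - 3 \log{\left(\frac{11}{12} \right)}; F(0) = - 3 \log{\left(\frac{2}{3} \right)}.
Integral = F(1/2) - F(0) = 3 \log{\left(\frac{2}{3} \right)} - 3 \log{\left(\frac{11}{12} \right)}.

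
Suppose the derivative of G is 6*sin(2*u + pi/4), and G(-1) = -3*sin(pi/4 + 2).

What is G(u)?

G(u) = -3*cos(2*u + pi/4)

For G(u) to be correct, d/du[G] must agree with the stated G'(u) identically.
A general antiderivative is -3*cos(2*u + pi/4) + C.
The condition gives C = -3*sin(pi/4 + 2) - (-3*sin(pi/4 + 2)) = 0.
So G(u) = -3*cos(2*u + pi/4).
Check: d/du[-3*cos(2*u + pi/4)] = 6*sin(2*u + pi/4) = G'(u).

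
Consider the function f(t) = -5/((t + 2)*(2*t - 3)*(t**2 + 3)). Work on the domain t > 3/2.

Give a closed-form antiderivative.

An antiderivative is F(t) = 5*(-8*log(t - 3/2) + 6*log(t + 2) + log(t**2 + 3) + 8*sqrt(3)*atan(sqrt(3)*t/3))/294.

The denominator factors as (t + 2)*(2*t - 3)*(t**2 + 3); partial fractions split f into directly integrable pieces: 5*(t + 12)/(147*(t**2 + 3)) - 40/(147*(2*t - 3)) + 5/(49*(t + 2)).
Check: d/dt[5*(-8*log(t - 3/2) + 6*log(t + 2) + log(t**2 + 3) + 8*sqrt(3)*atan(sqrt(3)*t/3))/294] = -5/(2*t**4 + t**3 + 3*t - 18), which equals f(t).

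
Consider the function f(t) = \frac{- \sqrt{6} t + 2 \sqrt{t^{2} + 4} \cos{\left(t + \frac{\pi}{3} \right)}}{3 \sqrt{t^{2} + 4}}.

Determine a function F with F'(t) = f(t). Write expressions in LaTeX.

A first test for any F(t): its t-derivative must equal f(t) identically.
Check: d/dt[- \frac{2 \sqrt{\frac{3 t^{2}}{2} + 6}}{3} + \frac{2 \sin{\left(t + \frac{\pi}{3} \right)}}{3}] = \frac{- \sqrt{6} t + 2 \sqrt{t^{2} + 4} \cos{\left(t + \frac{\pi}{3} \right)}}{3 \sqrt{t^{2} + 4}} = f(t).

An antiderivative is F(t) = - \frac{2 \sqrt{\frac{3 t^{2}}{2} + 6}}{3} + \frac{2 \sin{\left(t + \frac{\pi}{3} \right)}}{3}.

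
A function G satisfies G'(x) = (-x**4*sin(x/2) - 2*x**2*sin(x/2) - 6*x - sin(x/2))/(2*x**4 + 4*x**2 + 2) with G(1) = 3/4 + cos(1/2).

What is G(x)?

G(x) = (2*x**2*cos(x/2) + 2*cos(x/2) + 3)/(2*(x**2 + 1))

The proposed G(x) is checked by its d/dx: the result must match the given G'(x).
A general antiderivative is cos(x/2) + 3/(2*x**2 + 2) + C.
The condition gives C = 3/4 + cos(1/2) - (3/4 + cos(1/2)) = 0.
So G(x) = (2*x**2*cos(x/2) + 2*cos(x/2) + 3)/(2*(x**2 + 1)).
Check: d/dx[(2*x**2*cos(x/2) + 2*cos(x/2) + 3)/(2*(x**2 + 1))] = (-x**4*sin(x/2) - 2*x**2*sin(x/2) - 6*x - sin(x/2))/(2*x**4 + 4*x**2 + 2) = G'(x).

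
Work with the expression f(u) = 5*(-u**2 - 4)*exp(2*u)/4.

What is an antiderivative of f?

An antiderivative is F(u) = 5*(-2*u**2 + 2*u - 9)*exp(2*u)/16.

Recognize the product-rule pattern: f = v'r + vr' with v = -5*u**2/8 + 5*u/8 - 45/16, r = exp(2*u), so integration by parts undoes it.
Check: d/du[5*(-2*u**2 + 2*u - 9)*exp(2*u)/16] = -5*u**2*exp(2*u)/4 - 5*exp(2*u), which equals f(u).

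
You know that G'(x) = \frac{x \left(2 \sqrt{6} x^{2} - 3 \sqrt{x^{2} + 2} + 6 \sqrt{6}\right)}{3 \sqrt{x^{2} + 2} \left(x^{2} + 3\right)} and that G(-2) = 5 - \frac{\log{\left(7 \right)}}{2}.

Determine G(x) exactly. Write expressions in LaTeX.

Check a candidate G(x) by differentiating: d/dx[G] must match the given G'(x).
A general antiderivative is \frac{4 \sqrt{\frac{3 x^{2}}{2} + 3}}{3} - \frac{\log{\left(x^{2} + 3 \right)}}{2} + C.
The condition gives C = 5 - \frac{\log{\left(7 \right)}}{2} - (4 - \frac{\log{\left(7 \right)}}{2}) = 1.
So G(x) = \frac{4 \sqrt{6} \sqrt{x^{2} + 2} - 3 \log{\left(x^{2} + 3 \right)} + 6}{6}.
Check: d/dx[\frac{4 \sqrt{6} \sqrt{x^{2} + 2} - 3 \log{\left(x^{2} + 3 \right)} + 6}{6}] = \frac{2 \sqrt{6} x^{3} - 3 x \sqrt{x^{2} + 2} + 6 \sqrt{6} x}{3 x^{2} \sqrt{x^{2} + 2} + 9 \sqrt{x^{2} + 2}}, which equals G'(x).

G(x) = \frac{4 \sqrt{6} \sqrt{x^{2} + 2} - 3 \log{\left(x^{2} + 3 \right)} + 6}{6}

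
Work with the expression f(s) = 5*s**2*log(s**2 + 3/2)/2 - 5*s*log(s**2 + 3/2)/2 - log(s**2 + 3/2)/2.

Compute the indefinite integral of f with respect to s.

F(s) = (60*s**3*log(s**2 + 3/2) - 40*s**3 - 90*s**2*log(s**2 + 3/2) + 90*s**2 - 36*s*log(s**2 + 3/2) + 252*s - 135*log(s**2 + 3/2) - 126*sqrt(6)*atan(sqrt(6)*s/3))/72 + C

The integrand splits into summands that can be handled one at a time.
Check: d/ds[(60*s**3*log(s**2 + 3/2) - 40*s**3 - 90*s**2*log(s**2 + 3/2) + 90*s**2 - 36*s*log(s**2 + 3/2) + 252*s - 135*log(s**2 + 3/2) - 126*sqrt(6)*atan(sqrt(6)*s/3))/72] = 5*s**2*log(s**2 + 3/2)/2 - 5*s*log(s**2 + 3/2)/2 - log(s**2 + 3/2)/2 = f(s).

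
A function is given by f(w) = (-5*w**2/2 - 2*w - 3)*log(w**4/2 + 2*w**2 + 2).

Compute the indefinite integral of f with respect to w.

Recover f(w) by differentiating a candidate F(w); any mismatch rules it out.
Check: d/dw[-5*w**3*log(w**4/2 + 2*w**2 + 2)/6 + 10*w**3/9 - w**2*log(w**4/2 + 2*w**2 + 2) + 2*w**2 - 3*w*log(w**4/2 + 2*w**2 + 2) + 16*w/3 - 4*log(w**2 + 2) - 16*sqrt(2)*atan(sqrt(2)*w/2)/3] = -5*w**2*log(w**4/2 + 2*w**2 + 2)/2 - 2*w*log(w**4/2 + 2*w**2 + 2) - 3*log(w**4/2 + 2*w**2 + 2), which equals f(w).

F(w) = -5*w**3*log(w**4/2 + 2*w**2 + 2)/6 + 10*w**3/9 - w**2*log(w**4/2 + 2*w**2 + 2) + 2*w**2 - 3*w*log(w**4/2 + 2*w**2 + 2) + 16*w/3 - 4*log(w**2 + 2) - 16*sqrt(2)*atan(sqrt(2)*w/2)/3 + C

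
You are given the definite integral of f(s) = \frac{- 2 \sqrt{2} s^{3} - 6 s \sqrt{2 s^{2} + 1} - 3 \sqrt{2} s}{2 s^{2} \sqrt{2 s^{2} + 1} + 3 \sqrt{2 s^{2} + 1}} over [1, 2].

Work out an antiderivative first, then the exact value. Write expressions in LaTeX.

For F(s) to be correct the identity F'(s) - f(s) = 0 must hold.
F(s) = - \frac{\sqrt{4 s^{2} + 2}}{2} - \frac{3 \log{\left(s^{2} + \frac{3}{2} \right)}}{2} is an antiderivative of f.
Check: d/ds[- \frac{\sqrt{4 s^{2} + 2}}{2} - \frac{3 \log{\left(s^{2} + \frac{3}{2} \right)}}{2}] = \frac{- 2 \sqrt{2} s^{3} - 6 s \sqrt{2 s^{2} + 1} - 3 \sqrt{2} s}{2 s^{2} \sqrt{2 s^{2} + 1} + 3 \sqrt{2 s^{2} + 1}} = f(s).
F(2) = - \frac{3 \log{\left(\frac{11}{2} \right)}}{2} - \frac{3 \sqrt{2}}{2}; F(1) = - \frac{3 \log{\left(\frac{5}{2} \right)}}{2} - \frac{\sqrt{6}}{2}.
Integral = F(2) - F(1) = - \frac{3 \log{\left(\frac{11}{2} \right)}}{2} - \frac{3 \sqrt{2}}{2} + \frac{\sqrt{6}}{2} + \frac{3 \log{\left(\frac{5}{2} \right)}}{2}.

Antiderivative: F(s) = - \frac{\sqrt{4 s^{2} + 2}}{2} - \frac{3 \log{\left(s^{2} + \frac{3}{2} \right)}}{2}; value = - \frac{3 \log{\left(\frac{11}{2} \right)}}{2} - \frac{3 \sqrt{2}}{2} + \frac{\sqrt{6}}{2} + \frac{3 \log{\left(\frac{5}{2} \right)}}{2}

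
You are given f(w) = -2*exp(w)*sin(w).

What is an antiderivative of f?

An antiderivative is F(w) = -exp(w)*sin(w) + exp(w)*cos(w).

For F(w) to be correct the identity F'(w) - f(w) = 0 must hold.
Check: d/dw[-exp(w)*sin(w) + exp(w)*cos(w)] = -2*exp(w)*sin(w) = f(w).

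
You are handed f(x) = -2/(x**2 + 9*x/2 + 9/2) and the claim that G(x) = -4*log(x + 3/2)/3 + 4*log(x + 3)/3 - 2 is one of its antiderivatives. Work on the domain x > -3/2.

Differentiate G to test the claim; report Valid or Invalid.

Valid: G'(x) = f(x).

d/dx[G] = -4/(2*x**2 + 9*x + 9)
This equals f(x) exactly, so the claim holds.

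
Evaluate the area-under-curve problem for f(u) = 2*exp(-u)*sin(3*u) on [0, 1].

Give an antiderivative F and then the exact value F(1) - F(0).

Recover f(u) by differentiating a candidate F(u); any mismatch rules it out.
F(u) = (-sin(3*u) - 3*cos(3*u))*exp(-u)/5 is an antiderivative of f.
Check: d/du[(-sin(3*u) - 3*cos(3*u))*exp(-u)/5] = 2*exp(-u)*sin(3*u) = f(u).
F(1) = -exp(-1)*sin(3)/5 - 3*exp(-1)*cos(3)/5; F(0) = -3/5.
Integral = F(1) - F(0) = -exp(-1)*sin(3)/5 - 3*exp(-1)*cos(3)/5 + 3/5.

Antiderivative: F(u) = (-sin(3*u) - 3*cos(3*u))*exp(-u)/5; value = -exp(-1)*sin(3)/5 - 3*exp(-1)*cos(3)/5 + 3/5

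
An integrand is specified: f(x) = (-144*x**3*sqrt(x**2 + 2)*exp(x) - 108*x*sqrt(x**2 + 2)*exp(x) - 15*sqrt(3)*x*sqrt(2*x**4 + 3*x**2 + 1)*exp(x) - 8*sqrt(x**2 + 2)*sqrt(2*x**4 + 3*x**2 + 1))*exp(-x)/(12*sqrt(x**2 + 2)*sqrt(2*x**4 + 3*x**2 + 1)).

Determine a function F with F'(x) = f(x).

An antiderivative is F(x) = -5*sqrt(3*x**2 + 6)/4 - 3*sqrt(2*x**4 + 3*x**2 + 1) + 2*exp(-x)/3.

Recover f(x) by differentiating a candidate F(x); any mismatch rules it out.
Check: d/dx[-5*sqrt(3*x**2 + 6)/4 - 3*sqrt(2*x**4 + 3*x**2 + 1) + 2*exp(-x)/3] = (-144*x**3*sqrt(x**2 + 2)*exp(x) - 108*x*sqrt(x**2 + 2)*exp(x) - 15*sqrt(3)*x*sqrt(2*x**4 + 3*x**2 + 1)*exp(x) - 8*sqrt(x**2 + 2)*sqrt(2*x**4 + 3*x**2 + 1))*exp(-x)/(12*sqrt(x**2 + 2)*sqrt(2*x**4 + 3*x**2 + 1)) = f(x).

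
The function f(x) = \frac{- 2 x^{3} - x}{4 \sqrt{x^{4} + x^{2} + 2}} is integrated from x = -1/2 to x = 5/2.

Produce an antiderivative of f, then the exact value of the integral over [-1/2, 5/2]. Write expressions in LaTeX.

Antiderivative: F(x) = - \frac{\sqrt{x^{4} + x^{2} + 2}}{4}; value = - \frac{\sqrt{757}}{16} + \frac{\sqrt{37}}{16}

f matches the chain-rule pattern g'(h)*h' with inner function h(x) = x^{4} + x^{2} + 2; substituting u = h(x) collapses the integral.
F(x) = - \frac{\sqrt{x^{4} + x^{2} + 2}}{4} is an antiderivative of f.
Check: d/dx[- \frac{\sqrt{x^{4} + x^{2} + 2}}{4}] = \frac{- 2 x^{3} - x}{4 \sqrt{x^{4} + x^{2} + 2}} = f(x).
F(5/2) = - \frac{\sqrt{757}}{16}; F(-1/2) = - \frac{\sqrt{37}}{16}.
Integral = F(5/2) - F(-1/2) = - \frac{\sqrt{757}}{16} + \frac{\sqrt{37}}{16}.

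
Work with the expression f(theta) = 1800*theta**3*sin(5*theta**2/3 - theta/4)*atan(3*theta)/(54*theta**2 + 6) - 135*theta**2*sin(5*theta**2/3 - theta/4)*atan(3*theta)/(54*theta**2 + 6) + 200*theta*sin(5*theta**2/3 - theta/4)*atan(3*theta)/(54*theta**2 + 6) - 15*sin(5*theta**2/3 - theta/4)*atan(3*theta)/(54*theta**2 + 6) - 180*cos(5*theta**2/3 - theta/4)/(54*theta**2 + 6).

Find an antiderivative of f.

An antiderivative is F(theta) = -10*cos(5*theta**2/3 - theta/4)*atan(3*theta).

Recognize the product-rule pattern: f = u'v + uv' with u = -10*atan(3*theta), v = cos(5*theta**2/3 - theta/4), so integration by parts undoes it.
Check: d/dtheta[-10*cos(5*theta**2/3 - theta/4)*atan(3*theta)] = (1800*theta**3*sin(5*theta**2/3 - theta/4)*atan(3*theta) - 135*theta**2*sin(5*theta**2/3 - theta/4)*atan(3*theta) + 200*theta*sin(5*theta**2/3 - theta/4)*atan(3*theta) - 15*sin(5*theta**2/3 - theta/4)*atan(3*theta) - 180*cos(5*theta**2/3 - theta/4))/(54*theta**2 + 6), which equals f(theta).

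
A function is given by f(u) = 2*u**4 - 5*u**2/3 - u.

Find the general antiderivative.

F(u) = 2*u**5/5 - 5*u**3/9 - u**2/2 + C

Integrate term by term and add the pieces.
Check: d/du[2*u**5/5 - 5*u**3/9 - u**2/2] = 2*u**4 - 5*u**2/3 - u = f(u).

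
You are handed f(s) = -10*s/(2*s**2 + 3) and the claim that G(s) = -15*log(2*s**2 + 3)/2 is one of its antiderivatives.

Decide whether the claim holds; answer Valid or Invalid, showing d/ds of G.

d/ds[G] = -30*s/(2*s**2 + 3)
d/ds[G] - f(s) = -20*s/(2*s**2 + 3) != 0.

Invalid: d/ds[G] - f = -20*s/(2*s**2 + 3), which is not 0.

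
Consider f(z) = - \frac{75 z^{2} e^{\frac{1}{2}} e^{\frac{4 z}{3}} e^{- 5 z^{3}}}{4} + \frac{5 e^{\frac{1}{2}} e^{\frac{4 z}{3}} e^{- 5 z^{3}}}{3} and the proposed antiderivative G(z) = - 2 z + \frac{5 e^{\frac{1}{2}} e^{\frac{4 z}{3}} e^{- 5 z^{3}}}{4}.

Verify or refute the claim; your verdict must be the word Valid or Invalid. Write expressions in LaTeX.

Invalid: d/dz[G] - f = -2, which is not 0.

d/dz[G] = \frac{\left(- 225 z^{2} e^{\frac{1}{2}} e^{\frac{4 z}{3}} + 20 e^{\frac{1}{2}} e^{\frac{4 z}{3}} - 24 e^{5 z^{3}}\right) e^{- 5 z^{3}}}{12}
d/dz[G] - f(z) = -2 != 0.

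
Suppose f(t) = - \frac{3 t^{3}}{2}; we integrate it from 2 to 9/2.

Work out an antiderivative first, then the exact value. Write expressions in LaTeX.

Any candidate F(t) must reproduce f(t) exactly when differentiated.
F(t) = - \frac{3 t^{4}}{8} is an antiderivative of f.
Check: d/dt[- \frac{3 t^{4}}{8}] = - \frac{3 t^{3}}{2} = f(t).
F(9/2) = - \frac{19683}{128}; F(2) = -6.
Integral = F(9/2) - F(2) = - \frac{18915}{128}.

Antiderivative: F(t) = - \frac{3 t^{4}}{8}; value = - \frac{18915}{128}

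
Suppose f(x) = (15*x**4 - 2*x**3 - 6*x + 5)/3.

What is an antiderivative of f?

An antiderivative F(x) passes only if d/dx[F] lands on f(x) exactly.
Check: d/dx[x**5 - x**4/6 - x**2 + 5*x/3] = 5*x**4 - 2*x**3/3 - 2*x + 5/3, which equals f(x).

An antiderivative is F(x) = x**5 - x**4/6 - x**2 + 5*x/3.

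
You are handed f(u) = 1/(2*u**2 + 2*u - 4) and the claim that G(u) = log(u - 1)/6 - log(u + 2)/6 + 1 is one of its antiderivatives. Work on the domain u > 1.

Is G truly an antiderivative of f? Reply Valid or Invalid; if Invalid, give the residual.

d/du[G] = 1/(2*u**2 + 2*u - 4)
This equals f(u) exactly, so the claim holds.

Valid - the claim checks out under differentiation.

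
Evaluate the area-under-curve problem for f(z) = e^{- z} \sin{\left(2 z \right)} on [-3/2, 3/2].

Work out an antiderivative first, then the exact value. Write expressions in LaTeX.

Antiderivative: F(z) = \frac{\left(- \sin{\left(2 z \right)} - 2 \cos{\left(2 z \right)}\right) e^{- z}}{5}; value = \frac{2 e^{\frac{3}{2}} \cos{\left(3 \right)}}{5} - \frac{e^{\frac{3}{2}} \sin{\left(3 \right)}}{5} - \frac{\sin{\left(3 \right)}}{5 e^{\frac{3}{2}}} - \frac{2 \cos{\left(3 \right)}}{5 e^{\frac{3}{2}}}

Differentiate the proposed F(z) back; it has to land on f(z) exactly.
F(z) = \frac{\left(- \sin{\left(2 z \right)} - 2 \cos{\left(2 z \right)}\right) e^{- z}}{5} is an antiderivative of f.
Check: d/dz[\frac{\left(- \sin{\left(2 z \right)} - 2 \cos{\left(2 z \right)}\right) e^{- z}}{5}] = e^{- z} \sin{\left(2 z \right)} = f(z).
F(3/2) = - \frac{\sin{\left(3 \right)}}{5 e^{\frac{3}{2}}} - \frac{2 \cos{\left(3 \right)}}{5 e^{\frac{3}{2}}}; F(-3/2) = \frac{e^{\frac{3}{2}} \sin{\left(3 \right)}}{5} - \frac{2 e^{\frac{3}{2}} \cos{\left(3 \right)}}{5}.
Integral = F(3/2) - F(-3/2) = \frac{2 e^{\frac{3}{2}} \cos{\left(3 \right)}}{5} - \frac{e^{\frac{3}{2}} \sin{\left(3 \right)}}{5} - \frac{\sin{\left(3 \right)}}{5 e^{\frac{3}{2}}} - \frac{2 \cos{\left(3 \right)}}{5 e^{\frac{3}{2}}}.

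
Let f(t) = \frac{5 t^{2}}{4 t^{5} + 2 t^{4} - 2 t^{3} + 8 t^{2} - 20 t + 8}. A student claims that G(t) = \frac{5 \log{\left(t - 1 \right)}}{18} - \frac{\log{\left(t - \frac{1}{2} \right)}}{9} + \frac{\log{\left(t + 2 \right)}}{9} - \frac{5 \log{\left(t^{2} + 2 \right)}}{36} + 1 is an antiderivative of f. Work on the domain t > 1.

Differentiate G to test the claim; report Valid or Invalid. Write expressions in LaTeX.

d/dt[G] = \frac{5 t^{2}}{4 t^{5} + 2 t^{4} - 2 t^{3} + 8 t^{2} - 20 t + 8}
This equals f(t) exactly, so the claim holds.

Valid - differentiating G returns exactly f.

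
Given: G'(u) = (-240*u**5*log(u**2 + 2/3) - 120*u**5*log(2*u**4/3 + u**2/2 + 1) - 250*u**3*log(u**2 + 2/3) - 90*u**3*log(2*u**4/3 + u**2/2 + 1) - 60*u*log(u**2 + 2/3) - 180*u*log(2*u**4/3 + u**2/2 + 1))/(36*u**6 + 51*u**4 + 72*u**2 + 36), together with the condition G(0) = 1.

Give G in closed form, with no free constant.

Recognize the product-rule pattern: G'(u) = v'r + vr' with v = -5*log(u**2 + 2/3)/3, r = log(2*u**4/3 + u**2/2 + 1), so integration by parts undoes it.
A general antiderivative is -5*log(u**2 + 2/3)*log(2*u**4/3 + u**2/2 + 1)/3 + C.
The condition gives C = 1 - (0) = 1.
So G(u) = -5*log(u**2 + 2/3)*log(2*u**4/3 + u**2/2 + 1)/3 + 1.
Check: d/du[-5*log(u**2 + 2/3)*log(2*u**4/3 + u**2/2 + 1)/3 + 1] = (-240*u**5*log(u**2 + 2/3) - 120*u**5*log(2*u**4/3 + u**2/2 + 1) - 250*u**3*log(u**2 + 2/3) - 90*u**3*log(2*u**4/3 + u**2/2 + 1) - 60*u*log(u**2 + 2/3) - 180*u*log(2*u**4/3 + u**2/2 + 1))/(36*u**6 + 51*u**4 + 72*u**2 + 36) = G'(u).

G(u) = -5*log(u**2 + 2/3)*log(2*u**4/3 + u**2/2 + 1)/3 + 1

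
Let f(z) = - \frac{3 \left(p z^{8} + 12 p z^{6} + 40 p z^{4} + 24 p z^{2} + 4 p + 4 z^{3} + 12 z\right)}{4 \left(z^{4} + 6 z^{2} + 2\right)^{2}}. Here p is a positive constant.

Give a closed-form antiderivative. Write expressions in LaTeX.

An antiderivative is F(z) = \frac{- 3 p z^{5} - 18 p z^{3} - 6 p z + 3}{4 z^{4} + 24 z^{2} + 8}.

An antiderivative F(z) passes only if d/dz[F] lands on f(z) exactly.
Check: d/dz[\frac{- 3 p z^{5} - 18 p z^{3} - 6 p z + 3}{4 z^{4} + 24 z^{2} + 8}] = \frac{- 3 p z^{8} - 36 p z^{6} - 120 p z^{4} - 72 p z^{2} - 12 p - 12 z^{3} - 36 z}{4 z^{8} + 48 z^{6} + 160 z^{4} + 96 z^{2} + 16}, which equals f(z).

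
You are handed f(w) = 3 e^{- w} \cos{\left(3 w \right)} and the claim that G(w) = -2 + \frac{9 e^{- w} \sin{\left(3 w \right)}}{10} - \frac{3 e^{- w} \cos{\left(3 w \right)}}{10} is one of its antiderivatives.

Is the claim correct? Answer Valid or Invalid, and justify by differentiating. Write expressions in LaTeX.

Valid. The derivative of G reproduces f.

d/dw[G] = 3 e^{- w} \cos{\left(3 w \right)}
This equals f(w) exactly, so the claim holds.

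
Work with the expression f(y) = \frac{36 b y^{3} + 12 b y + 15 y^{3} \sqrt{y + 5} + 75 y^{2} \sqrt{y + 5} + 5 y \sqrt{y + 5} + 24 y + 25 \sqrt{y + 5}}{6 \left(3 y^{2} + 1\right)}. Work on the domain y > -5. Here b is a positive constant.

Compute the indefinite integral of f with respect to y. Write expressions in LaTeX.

F(y) = b y^{2} + \frac{y^{2} \sqrt{y + 5}}{3} + \frac{10 y \sqrt{y + 5}}{3} + \frac{25 \sqrt{y + 5}}{3} + \frac{2 \log{\left(4 y^{2} + \frac{4}{3} \right)}}{3} + C

An antiderivative F(y) passes only if d/dy[F] lands on f(y) exactly.
Check: d/dy[b y^{2} + \frac{y^{2} \sqrt{y + 5}}{3} + \frac{10 y \sqrt{y + 5}}{3} + \frac{25 \sqrt{y + 5}}{3} + \frac{2 \log{\left(4 y^{2} + \frac{4}{3} \right)}}{3}] = \frac{36 b y^{3} \sqrt{y + 5} + 12 b y \sqrt{y + 5} + 15 y^{4} + 150 y^{3} + 380 y^{2} + 24 y \sqrt{y + 5} + 50 y + 125}{18 y^{2} \sqrt{y + 5} + 6 \sqrt{y + 5}}, which equals f(y).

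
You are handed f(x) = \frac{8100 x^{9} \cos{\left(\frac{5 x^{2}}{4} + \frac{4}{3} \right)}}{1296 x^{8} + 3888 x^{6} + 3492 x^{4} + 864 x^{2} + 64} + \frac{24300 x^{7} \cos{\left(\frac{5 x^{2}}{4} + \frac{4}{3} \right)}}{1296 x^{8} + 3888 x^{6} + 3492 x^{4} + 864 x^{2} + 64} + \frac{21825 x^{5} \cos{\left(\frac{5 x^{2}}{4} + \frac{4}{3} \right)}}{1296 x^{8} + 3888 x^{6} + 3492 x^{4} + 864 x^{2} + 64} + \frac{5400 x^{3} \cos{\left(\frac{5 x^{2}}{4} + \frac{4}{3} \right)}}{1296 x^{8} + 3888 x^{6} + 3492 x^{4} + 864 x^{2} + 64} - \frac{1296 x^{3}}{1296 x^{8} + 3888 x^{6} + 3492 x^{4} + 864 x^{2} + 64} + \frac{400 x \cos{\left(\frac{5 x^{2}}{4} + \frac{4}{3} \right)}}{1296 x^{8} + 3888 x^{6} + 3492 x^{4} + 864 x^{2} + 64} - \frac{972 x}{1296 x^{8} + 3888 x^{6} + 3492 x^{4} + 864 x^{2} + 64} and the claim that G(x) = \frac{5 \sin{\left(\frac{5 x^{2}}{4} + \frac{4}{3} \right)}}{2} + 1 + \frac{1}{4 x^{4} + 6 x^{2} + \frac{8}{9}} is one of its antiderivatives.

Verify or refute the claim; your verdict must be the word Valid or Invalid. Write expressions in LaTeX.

Valid. The derivative of G reproduces f.

d/dx[G] = \frac{8100 x^{9} \cos{\left(\frac{5 x^{2}}{4} + \frac{4}{3} \right)} + 24300 x^{7} \cos{\left(\frac{5 x^{2}}{4} + \frac{4}{3} \right)} + 21825 x^{5} \cos{\left(\frac{5 x^{2}}{4} + \frac{4}{3} \right)} + 5400 x^{3} \cos{\left(\frac{5 x^{2}}{4} + \frac{4}{3} \right)} - 1296 x^{3} + 400 x \cos{\left(\frac{5 x^{2}}{4} + \frac{4}{3} \right)} - 972 x}{1296 x^{8} + 3888 x^{6} + 3492 x^{4} + 864 x^{2} + 64}
This equals f(x) exactly, so the claim holds.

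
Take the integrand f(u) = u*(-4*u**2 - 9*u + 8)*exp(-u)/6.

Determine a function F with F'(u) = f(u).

An antiderivative is F(u) = (4*u**3 + 21*u**2 + 34*u + 34)*exp(-u)/6.

Recognize the product-rule pattern: f = v'r + vr' with v = 2*u**3/3 + 7*u**2/2 + 17*u/3 + 17/3, r = exp(-u), so integration by parts undoes it.
Check: d/du[(4*u**3 + 21*u**2 + 34*u + 34)*exp(-u)/6] = (-4*u**3 - 9*u**2 + 8*u)*exp(-u)/6, which equals f(u).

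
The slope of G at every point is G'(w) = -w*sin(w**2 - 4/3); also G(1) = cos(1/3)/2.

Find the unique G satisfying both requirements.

G(w) = cos(w**2 - 4/3)/2

G'(w) matches the chain-rule pattern g'(h)*h' with inner function h(w) = w**2 - 4/3; substituting u = h(w) collapses the integral.
A general antiderivative is cos(w**2 - 4/3)/2 + C.
The condition gives C = cos(1/3)/2 - (cos(1/3)/2) = 0.
So G(w) = cos(w**2 - 4/3)/2.
Check: d/dw[cos(w**2 - 4/3)/2] = -w*sin(w**2 - 4/3) = G'(w).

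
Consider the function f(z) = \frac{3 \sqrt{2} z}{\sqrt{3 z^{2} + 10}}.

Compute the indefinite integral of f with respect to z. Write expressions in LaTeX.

The substitution u = \frac{3 z^{2}}{2} + 5 works: f is exactly (dF/du)*(du/dz) for that inner function.
Check: d/dz[\sqrt{2} \sqrt{3 z^{2} + 10}] = \frac{3 \sqrt{2} z}{\sqrt{3 z^{2} + 10}} = f(z).

F(z) = \sqrt{2} \sqrt{3 z^{2} + 10} + C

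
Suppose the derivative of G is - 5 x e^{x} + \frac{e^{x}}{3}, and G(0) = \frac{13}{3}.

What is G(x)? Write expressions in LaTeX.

G'(x) has the shape u'v + uv' for u = \frac{16}{3} - 5 x and v = e^{x} — it is the derivative of the product u*v.
A general antiderivative is \frac{\left(16 - 15 x\right) e^{x}}{3} + C.
The condition gives C = \frac{13}{3} - (\frac{16}{3}) = -1.
So G(x) = - 5 x e^{x} + \frac{16 e^{x}}{3} - 1.
Check: d/dx[- 5 x e^{x} + \frac{16 e^{x}}{3} - 1] = - 5 x e^{x} + \frac{e^{x}}{3} = G'(x).

G(x) = - 5 x e^{x} + \frac{16 e^{x}}{3} - 1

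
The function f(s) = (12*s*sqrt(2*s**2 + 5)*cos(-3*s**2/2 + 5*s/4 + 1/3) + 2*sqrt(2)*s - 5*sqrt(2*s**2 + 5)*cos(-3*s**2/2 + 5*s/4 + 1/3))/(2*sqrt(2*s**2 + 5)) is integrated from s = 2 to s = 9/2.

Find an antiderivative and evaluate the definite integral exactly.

Antiderivative: F(s) = sqrt(s**2 + 5/2) - 2*sin(-3*s**2/2 + 5*s/4 + 1/3); value = -sqrt(26)/2 + 2*sin(293/12) - 2*sin(19/6) + sqrt(91)/2

Differentiate the proposed F(s) back; it has to land on f(s) exactly.
F(s) = sqrt(s**2 + 5/2) - 2*sin(-3*s**2/2 + 5*s/4 + 1/3) is an antiderivative of f.
Check: d/ds[sqrt(s**2 + 5/2) - 2*sin(-3*s**2/2 + 5*s/4 + 1/3)] = (12*s*sqrt(2*s**2 + 5)*cos(-3*s**2/2 + 5*s/4 + 1/3) + 2*sqrt(2)*s - 5*sqrt(2*s**2 + 5)*cos(-3*s**2/2 + 5*s/4 + 1/3))/(2*sqrt(2*s**2 + 5)) = f(s).
F(9/2) = 2*sin(293/12) + sqrt(91)/2; F(2) = 2*sin(19/6) + sqrt(26)/2.
Integral = F(9/2) - F(2) = -sqrt(26)/2 + 2*sin(293/12) - 2*sin(19/6) + sqrt(91)/2.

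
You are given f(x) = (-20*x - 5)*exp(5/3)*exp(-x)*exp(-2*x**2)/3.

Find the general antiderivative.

F(x) = 5*exp(5/3)*exp(-x)*exp(-2*x**2)/3 + C

f matches the chain-rule pattern g'(h)*h' with inner function h(x) = -2*x**2 - x + 5/3; substituting u = h(x) collapses the integral.
Check: d/dx[5*exp(5/3)*exp(-x)*exp(-2*x**2)/3] = (-20*x*exp(5/3) - 5*exp(5/3))*exp(-x)*exp(-2*x**2)/3, which equals f(x).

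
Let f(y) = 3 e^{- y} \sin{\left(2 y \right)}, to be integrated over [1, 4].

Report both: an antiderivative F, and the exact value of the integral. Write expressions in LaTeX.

For F(y) to be correct the identity F'(y) - f(y) = 0 must hold.
F(y) = \frac{\left(- 3 \sin{\left(2 y \right)} - 6 \cos{\left(2 y \right)}\right) e^{- y}}{5} is an antiderivative of f.
Check: d/dy[\frac{\left(- 3 \sin{\left(2 y \right)} - 6 \cos{\left(2 y \right)}\right) e^{- y}}{5}] = 3 e^{- y} \sin{\left(2 y \right)} = f(y).
F(4) = - \frac{3 \sin{\left(8 \right)}}{5 e^{4}} - \frac{6 \cos{\left(8 \right)}}{5 e^{4}}; F(1) = - \frac{3 \sin{\left(2 \right)}}{5 e} - \frac{6 \cos{\left(2 \right)}}{5 e}.
Integral = F(4) - F(1) = \frac{6 \cos{\left(2 \right)}}{5 e} - \frac{3 \sin{\left(8 \right)}}{5 e^{4}} - \frac{6 \cos{\left(8 \right)}}{5 e^{4}} + \frac{3 \sin{\left(2 \right)}}{5 e}.

Antiderivative: F(y) = \frac{\left(- 3 \sin{\left(2 y \right)} - 6 \cos{\left(2 y \right)}\right) e^{- y}}{5}; value = \frac{6 \cos{\left(2 \right)}}{5 e} - \frac{3 \sin{\left(8 \right)}}{5 e^{4}} - \frac{6 \cos{\left(8 \right)}}{5 e^{4}} + \frac{3 \sin{\left(2 \right)}}{5 e}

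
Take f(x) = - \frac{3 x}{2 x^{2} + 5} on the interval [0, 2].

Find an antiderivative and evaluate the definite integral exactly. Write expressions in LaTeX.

Antiderivative: F(x) = - \frac{3 \log{\left(2 x^{2} + 5 \right)}}{4}; value = - \frac{3 \log{\left(13 \right)}}{4} + \frac{3 \log{\left(5 \right)}}{4}

f matches the chain-rule pattern g'(h)*h' with inner function h(x) = 2 x^{2} + 5; substituting u = h(x) collapses the integral.
F(x) = - \frac{3 \log{\left(2 x^{2} + 5 \right)}}{4} is an antiderivative of f.
Check: d/dx[- \frac{3 \log{\left(2 x^{2} + 5 \right)}}{4}] = - \frac{3 x}{2 x^{2} + 5} = f(x).
F(2) = - \frac{3 \log{\left(13 \right)}}{4}; F(0) = - \frac{3 \log{\left(5 \right)}}{4}.
Integral = F(2) - F(0) = - \frac{3 \log{\left(13 \right)}}{4} + \frac{3 \log{\left(5 \right)}}{4}.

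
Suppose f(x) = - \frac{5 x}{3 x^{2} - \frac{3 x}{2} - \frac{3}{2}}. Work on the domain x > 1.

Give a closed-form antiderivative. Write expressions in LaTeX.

Factor the denominator (3 \left(x - 1\right) \left(2 x + 1\right)) and decompose: f = - \frac{10}{9 \left(2 x + 1\right)} - \frac{10}{9 \left(x - 1\right)}; each piece integrates to a log, atan, or power term.
Check: d/dx[- \frac{10 \log{\left(x - 1 \right)}}{9} - \frac{5 \log{\left(x + \frac{1}{2} \right)}}{9}] = - \frac{10 x}{6 x^{2} - 3 x - 3}, which equals f(x).

An antiderivative is F(x) = - \frac{10 \log{\left(x - 1 \right)}}{9} - \frac{5 \log{\left(x + \frac{1}{2} \right)}}{9}.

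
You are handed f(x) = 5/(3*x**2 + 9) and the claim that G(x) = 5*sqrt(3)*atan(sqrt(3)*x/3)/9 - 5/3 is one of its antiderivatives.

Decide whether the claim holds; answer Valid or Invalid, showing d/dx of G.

d/dx[G] = 5/(3*x**2 + 9)
This equals f(x) exactly, so the claim holds.

Valid - the claim checks out under differentiation.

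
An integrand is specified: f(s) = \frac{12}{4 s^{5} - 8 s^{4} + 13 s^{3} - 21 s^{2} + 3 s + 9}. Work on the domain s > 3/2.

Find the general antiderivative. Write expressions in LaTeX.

F(s) = \frac{104 \log{\left(s - \frac{3}{2} \right)} - 182 \log{\left(s - 1 \right)} + 56 \log{\left(s + \frac{1}{2} \right)} + 11 \log{\left(s^{2} + 3 \right)} + 18 \sqrt{3} \operatorname{atan}{\left(\frac{\sqrt{3} s}{3} \right)}}{182} + C

Factor the denominator (\left(s - 1\right) \left(2 s - 3\right) \left(2 s + 1\right) \left(s^{2} + 3\right)) and decompose: f = \frac{11 s + 27}{91 \left(s^{2} + 3\right)} + \frac{8}{13 \left(2 s + 1\right)} + \frac{8}{7 \left(2 s - 3\right)} - \frac{1}{s - 1}; each piece integrates to a log, atan, or power term.
Check: d/ds[\frac{104 \log{\left(s - \frac{3}{2} \right)} - 182 \log{\left(s - 1 \right)} + 56 \log{\left(s + \frac{1}{2} \right)} + 11 \log{\left(s^{2} + 3 \right)} + 18 \sqrt{3} \operatorname{atan}{\left(\frac{\sqrt{3} s}{3} \right)}}{182}] = \frac{12}{4 s^{5} - 8 s^{4} + 13 s^{3} - 21 s^{2} + 3 s + 9} = f(s).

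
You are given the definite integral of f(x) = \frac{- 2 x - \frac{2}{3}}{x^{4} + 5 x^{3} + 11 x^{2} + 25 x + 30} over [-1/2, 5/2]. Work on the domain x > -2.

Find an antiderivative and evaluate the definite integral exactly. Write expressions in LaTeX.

The denominator factors as 3 \left(x + 2\right) \left(x + 3\right) \left(x^{2} + 5\right); partial fractions split f into directly integrable pieces: \frac{2 \left(x - 38\right)}{189 \left(x^{2} + 5\right)} - \frac{8}{21 \left(x + 3\right)} + \frac{10}{27 \left(x + 2\right)}.
F(x) = - \frac{- 350 \log{\left(x + 2 \right)} + 360 \log{\left(x + 3 \right)} - 5 \log{\left(x^{2} + 5 \right)} + 76 \sqrt{5} \operatorname{atan}{\left(\frac{\sqrt{5} x}{5} \right)}}{945} is an antiderivative of f.
Check: d/dx[- \frac{- 350 \log{\left(x + 2 \right)} + 360 \log{\left(x + 3 \right)} - 5 \log{\left(x^{2} + 5 \right)} + 76 \sqrt{5} \operatorname{atan}{\left(\frac{\sqrt{5} x}{5} \right)}}{945}] = \frac{- 6 x - 2}{3 x^{4} + 15 x^{3} + 33 x^{2} + 75 x + 90}, which equals f(x).
F(5/2) = - \frac{8 \log{\left(\frac{11}{2} \right)}}{21} - \frac{76 \sqrt{5} \operatorname{atan}{\left(\frac{\sqrt{5}}{2} \right)}}{945} + \frac{\log{\left(\frac{45}{4} \right)}}{189} + \frac{10 \log{\left(\frac{9}{2} \right)}}{27}; F(-1/2) = - \frac{8 \log{\left(\frac{5}{2} \right)}}{21} + \frac{\log{\left(\frac{21}{4} \right)}}{189} + \frac{76 \sqrt{5} \operatorname{atan}{\left(\frac{\sqrt{5}}{10} \right)}}{945} + \frac{10 \log{\left(\frac{3}{2} \right)}}{27}.
Integral = F(5/2) - F(-1/2) = - \frac{8 \log{\left(\frac{11}{2} \right)}}{21} - \frac{76 \sqrt{5} \operatorname{atan}{\left(\frac{\sqrt{5}}{2} \right)}}{945} - \frac{10 \log{\left(\frac{3}{2} \right)}}{27} - \frac{76 \sqrt{5} \operatorname{atan}{\left(\frac{\sqrt{5}}{10} \right)}}{945} - \frac{\log{\left(\frac{21}{4} \right)}}{189} + \frac{\log{\left(\frac{45}{4} \right)}}{189} + \frac{8 \log{\left(\frac{5}{2} \right)}}{21} + \frac{10 \log{\left(\frac{9}{2} \right)}}{27}.

Antiderivative: F(x) = - \frac{- 350 \log{\left(x + 2 \right)} + 360 \log{\left(x + 3 \right)} - 5 \log{\left(x^{2} + 5 \right)} + 76 \sqrt{5} \operatorname{atan}{\left(\frac{\sqrt{5} x}{5} \right)}}{945}; value = - \frac{8 \log{\left(\frac{11}{2} \right)}}{21} - \frac{76 \sqrt{5} \operatorname{atan}{\left(\frac{\sqrt{5}}{2} \right)}}{945} - \frac{10 \log{\left(\frac{3}{2} \right)}}{27} - \frac{76 \sqrt{5} \operatorname{atan}{\left(\frac{\sqrt{5}}{10} \right)}}{945} - \frac{\log{\left(\frac{21}{4} \right)}}{189} + \frac{\log{\left(\frac{45}{4} \right)}}{189} + \frac{8 \log{\left(\frac{5}{2} \right)}}{21} + \frac{10 \log{\left(\frac{9}{2} \right)}}{27}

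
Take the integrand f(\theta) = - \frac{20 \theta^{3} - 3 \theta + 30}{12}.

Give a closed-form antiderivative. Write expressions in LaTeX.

Any candidate F(\theta) must reproduce f(\theta) exactly when differentiated.
Check: d/d\theta[- \frac{5 \theta^{4}}{12} + \frac{\theta^{2}}{8} - \frac{5 \theta}{2}] = - \frac{5 \theta^{3}}{3} + \frac{\theta}{4} - \frac{5}{2}, which equals f(\theta).

An antiderivative is F(\theta) = - \frac{5 \theta^{4}}{12} + \frac{\theta^{2}}{8} - \frac{5 \theta}{2}.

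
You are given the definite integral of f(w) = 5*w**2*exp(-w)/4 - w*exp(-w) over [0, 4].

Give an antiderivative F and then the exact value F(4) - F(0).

f has the shape u'v + uv' for u = -5*w**2/4 - 3*w/2 - 3/2 and v = exp(-w) — it is the derivative of the product u*v.
F(w) = -5*w**2*exp(-w)/4 - 3*w*exp(-w)/2 - 3*exp(-w)/2 is an antiderivative of f.
Check: d/dw[-5*w**2*exp(-w)/4 - 3*w*exp(-w)/2 - 3*exp(-w)/2] = (5*w**2 - 4*w)*exp(-w)/4, which equals f(w).
F(4) = -55*exp(-4)/2; F(0) = -3/2.
Integral = F(4) - F(0) = 3/2 - 55*exp(-4)/2.

Antiderivative: F(w) = -5*w**2*exp(-w)/4 - 3*w*exp(-w)/2 - 3*exp(-w)/2; value = 3/2 - 55*exp(-4)/2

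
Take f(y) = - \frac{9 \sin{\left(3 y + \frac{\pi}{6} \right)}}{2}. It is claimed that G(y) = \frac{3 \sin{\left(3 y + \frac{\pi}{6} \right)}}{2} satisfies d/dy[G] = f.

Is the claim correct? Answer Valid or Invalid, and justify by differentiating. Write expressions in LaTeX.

d/dy[G] = \frac{9 \cos{\left(3 y + \frac{\pi}{6} \right)}}{2}
d/dy[G] - f(y) = \frac{9 \sin{\left(3 y + \frac{\pi}{6} \right)}}{2} + \frac{9 \cos{\left(3 y + \frac{\pi}{6} \right)}}{2} != 0.

Invalid: d/dy[G] - f = \frac{9 \sin{\left(3 y + \frac{\pi}{6} \right)}}{2} + \frac{9 \cos{\left(3 y + \frac{\pi}{6} \right)}}{2}, which is not 0.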